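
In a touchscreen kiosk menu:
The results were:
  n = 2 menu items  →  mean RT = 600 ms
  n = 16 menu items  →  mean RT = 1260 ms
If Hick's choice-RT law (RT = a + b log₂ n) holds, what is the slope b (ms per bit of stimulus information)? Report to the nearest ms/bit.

b = (RT₂ − RT₁)/(log₂ n₂ − log₂ n₁) = (1260 − 600)/(4 − 1) = 220 ms/bit.

220 ms/bit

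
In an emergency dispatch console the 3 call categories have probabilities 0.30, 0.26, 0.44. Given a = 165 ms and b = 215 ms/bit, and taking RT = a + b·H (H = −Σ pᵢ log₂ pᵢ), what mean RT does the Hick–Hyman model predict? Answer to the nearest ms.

Entropy contributions −pᵢ log₂ pᵢ: 0.5211, 0.5053, 0.5211; sum H = 1.5475 bits.
RT = a + bH = 165 + 215·1.5475 = 497.72 ms.

498 ms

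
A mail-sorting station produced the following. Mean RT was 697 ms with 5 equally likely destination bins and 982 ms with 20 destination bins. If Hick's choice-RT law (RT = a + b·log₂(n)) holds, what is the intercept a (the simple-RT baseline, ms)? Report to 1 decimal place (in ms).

366.1 ms

b = (RT₂ − RT₁)/(log₂ n₂ − log₂ n₁) = (982 − 697)/(4.3219 − 2.3219) = 142.500 ms/bit.
Intercept: a = 697 − 142.500·log₂(5) = 366.125 ms.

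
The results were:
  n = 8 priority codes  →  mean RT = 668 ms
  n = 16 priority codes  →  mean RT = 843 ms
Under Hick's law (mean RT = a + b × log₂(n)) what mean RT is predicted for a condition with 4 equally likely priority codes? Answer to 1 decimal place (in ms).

493.0 ms

Fit slope and intercept:
  b = (843 − 668) / (log₂ 16 − log₂ 8) = 175 / (4 − 3) = 175.000 ms/bit
  a = 668 − 175.000 × 3 = 143.000 ms
Then RT(4) = 143.000 + 175.000 × log₂ 4 = 143.000 + 175.000 × 2 ≈ 493.000 ms.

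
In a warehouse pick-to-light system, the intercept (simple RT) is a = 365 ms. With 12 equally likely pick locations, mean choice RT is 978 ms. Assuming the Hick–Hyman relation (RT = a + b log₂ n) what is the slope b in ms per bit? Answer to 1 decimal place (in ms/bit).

171.0 ms/bit

12 alternatives carry log₂ 12 = 3.5850 bits; the choice cost is 978 − 365 = 613 ms, so b = 613/3.5850 = 170.992 ms/bit.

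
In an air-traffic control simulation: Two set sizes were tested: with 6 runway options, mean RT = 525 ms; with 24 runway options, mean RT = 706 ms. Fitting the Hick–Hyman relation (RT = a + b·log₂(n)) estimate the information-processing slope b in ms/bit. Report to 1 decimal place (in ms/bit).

90.5 ms/bit

Slope: b = (706 − 525) / (log₂ 24 − log₂ 6) = 181/2.0000 = 90.500 ms/bit.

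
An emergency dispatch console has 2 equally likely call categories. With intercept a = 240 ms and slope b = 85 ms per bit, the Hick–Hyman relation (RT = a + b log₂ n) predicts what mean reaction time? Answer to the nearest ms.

log₂(2) = 1 bits, so RT = 240 + 85 × 1 ≈ 325.000 ms.

325 ms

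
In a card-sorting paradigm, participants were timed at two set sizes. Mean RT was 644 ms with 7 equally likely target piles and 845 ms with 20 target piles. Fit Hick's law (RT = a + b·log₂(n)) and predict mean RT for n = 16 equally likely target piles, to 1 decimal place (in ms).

With log₂ n on the abscissa the relation is linear; from the two conditions:
  b = (845 − 644) / (log₂ 20 − log₂ 7) = 201 / (4.3219 − 2.8074) = 132.711 ms/bit
  a = 644 − 132.711 × 2.8074 = 271.434 ms
Then RT(16) = 271.434 + 132.711 × log₂ 16 = 271.434 + 132.711 × 4 ≈ 802.277 ms.

802.3 ms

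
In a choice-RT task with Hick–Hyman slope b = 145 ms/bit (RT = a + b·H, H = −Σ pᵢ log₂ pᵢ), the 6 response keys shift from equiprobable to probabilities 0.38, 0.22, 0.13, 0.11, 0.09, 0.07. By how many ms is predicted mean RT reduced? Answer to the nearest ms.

38 ms

Equiprobable entropy H₀ = log₂ 6 = 2.5850 bits.
Skewed entropy H = −Σ pᵢ log₂ pᵢ = 2.3252 bits.
ΔRT = b·(H₀ − H) = 145 × 0.2598 = 37.67 ms.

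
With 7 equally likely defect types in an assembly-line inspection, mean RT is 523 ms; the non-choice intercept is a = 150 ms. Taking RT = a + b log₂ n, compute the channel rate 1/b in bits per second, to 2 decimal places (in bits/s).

7.53 bits/s

b = (523 − 150)/log₂ 7 = 373/2.8074 = 132.865 ms per bit = 0.13287 s/bit; the reciprocal is 7.526 bits/s.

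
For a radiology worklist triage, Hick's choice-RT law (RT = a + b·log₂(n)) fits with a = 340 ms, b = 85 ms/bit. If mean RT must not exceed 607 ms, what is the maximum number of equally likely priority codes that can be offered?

8

Information budget: (607 − 340)/85 = 3.1412 bits, so n ≤ 2^3.1412 = 8.822 → at most 8.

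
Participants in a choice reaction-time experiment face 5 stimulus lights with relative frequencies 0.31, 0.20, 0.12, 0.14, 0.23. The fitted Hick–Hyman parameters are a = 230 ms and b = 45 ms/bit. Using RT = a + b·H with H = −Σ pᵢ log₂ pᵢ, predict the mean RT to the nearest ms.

H = 0.31·log₂(1/0.31) + 0.20·log₂(1/0.20) + 0.12·log₂(1/0.12) + 0.14·log₂(1/0.14) + 0.23·log₂(1/0.23) = 2.2400 bits.
RT = 230 + 45 × 2.2400 = 330.80 ms.

331 ms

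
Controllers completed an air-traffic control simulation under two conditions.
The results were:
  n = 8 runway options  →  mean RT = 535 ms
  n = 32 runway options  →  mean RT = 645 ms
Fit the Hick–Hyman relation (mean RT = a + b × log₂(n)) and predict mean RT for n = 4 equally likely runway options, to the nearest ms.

RT is linear in log₂ n, so two points fix the line:
  b = (645 − 535) / (log₂ 32 − log₂ 8) = 110 / (5 − 3) = 55 ms/bit
  a = 535 − 55 × 3 = 370 ms
Then RT(4) = 370 + 55 × log₂ 4 = 370 + 55 × 2 ≈ 480.000 ms.

480 ms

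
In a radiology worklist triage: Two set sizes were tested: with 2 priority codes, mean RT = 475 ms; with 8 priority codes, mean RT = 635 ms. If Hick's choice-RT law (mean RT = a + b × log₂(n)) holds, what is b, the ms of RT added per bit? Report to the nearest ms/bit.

b = (RT₂ − RT₁)/(log₂ n₂ − log₂ n₁) = (635 − 475)/(3 − 1) = 80 ms/bit.

80 ms/bit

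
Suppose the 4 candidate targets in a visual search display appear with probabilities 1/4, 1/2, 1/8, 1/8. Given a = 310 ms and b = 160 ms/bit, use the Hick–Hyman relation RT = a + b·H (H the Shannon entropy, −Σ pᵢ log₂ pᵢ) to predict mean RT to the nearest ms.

590 ms

Each term −pᵢ log₂ pᵢ: 0.25·2 + 0.5·1 + 0.125·3 + 0.125·3; summed, H = 1.750 bits.
Mean RT = a + bH = 310 + 160·1.750 = 590.00 ms.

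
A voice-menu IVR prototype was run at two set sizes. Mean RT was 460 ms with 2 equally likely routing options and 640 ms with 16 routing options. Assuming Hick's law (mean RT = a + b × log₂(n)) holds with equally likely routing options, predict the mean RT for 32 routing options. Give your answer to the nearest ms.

Solve the two-equation system in a and b:
  b = (640 − 460) / (log₂ 16 − log₂ 2) = 180 / (4 − 1) = 60 ms/bit
  a = 460 − 60 × 1 = 400 ms
Then RT(32) = 400 + 60 × log₂ 32 = 400 + 60 × 5 ≈ 700.000 ms.

700 ms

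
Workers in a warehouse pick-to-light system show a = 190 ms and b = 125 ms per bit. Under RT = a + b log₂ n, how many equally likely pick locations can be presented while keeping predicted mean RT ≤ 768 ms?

24

125·log₂ n ≤ 768 − 190 = 578, giving log₂ n ≤ 4.6240 and n ≤ 24.658. The largest whole number is 24.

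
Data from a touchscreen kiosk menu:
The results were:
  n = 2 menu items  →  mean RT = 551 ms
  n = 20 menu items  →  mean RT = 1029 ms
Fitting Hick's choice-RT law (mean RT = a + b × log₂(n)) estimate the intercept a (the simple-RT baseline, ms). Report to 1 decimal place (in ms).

b = (RT₂ − RT₁)/(log₂ n₂ − log₂ n₁) = (1029 − 551)/(4.3219 − 1) = 143.892 ms/bit.
a = RT₁ − b·log₂ n₁ = 551 − 143.892 × 1 = 407.108 ms.

407.1 ms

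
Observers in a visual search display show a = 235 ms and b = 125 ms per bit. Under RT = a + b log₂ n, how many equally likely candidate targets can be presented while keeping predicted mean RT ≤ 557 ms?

Information budget: (557 − 235)/125 = 2.5760 bits, so n ≤ 2^2.5760 = 5.963 → at most 5.

5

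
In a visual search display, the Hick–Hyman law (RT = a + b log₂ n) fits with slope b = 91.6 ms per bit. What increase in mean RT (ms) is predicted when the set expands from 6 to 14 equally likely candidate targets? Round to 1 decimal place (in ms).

112.0 ms

The intercept a cancels: ΔRT = b·(log₂ n₂ − log₂ n₁) = b·log₂(n₂/n₁).
log₂(14) − log₂(6) = 3.8074 − 2.5850 = 1.2224.
ΔRT = 91.6 × 1.2224 = 111.971 ms.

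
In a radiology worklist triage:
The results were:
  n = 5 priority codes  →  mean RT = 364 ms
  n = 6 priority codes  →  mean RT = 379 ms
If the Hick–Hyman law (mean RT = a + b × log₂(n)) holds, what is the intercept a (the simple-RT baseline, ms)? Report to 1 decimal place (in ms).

231.6 ms

b = (RT₂ − RT₁)/(log₂ n₂ − log₂ n₁) = (379 − 364)/(2.5850 − 2.3219) = 57.027 ms/bit.
Intercept: a = 364 − 57.027·log₂(5) = 231.588 ms.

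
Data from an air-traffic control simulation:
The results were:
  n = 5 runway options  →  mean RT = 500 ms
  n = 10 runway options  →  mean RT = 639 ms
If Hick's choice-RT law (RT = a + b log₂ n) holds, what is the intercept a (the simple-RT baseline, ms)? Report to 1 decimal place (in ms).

177.3 ms

The slope on a log₂ axis is (639 − 500) / (3.3219 − 2.3219) = 139.000 ms/bit.
a = RT₁ − b·log₂ n₁ = 500 − 139.000 × 2.3219 = 177.252 ms.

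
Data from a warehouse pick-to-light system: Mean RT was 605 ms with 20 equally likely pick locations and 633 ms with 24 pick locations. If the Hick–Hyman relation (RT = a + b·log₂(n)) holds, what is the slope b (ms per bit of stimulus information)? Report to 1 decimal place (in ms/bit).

106.4 ms/bit

The slope on a log₂ axis is (633 − 605) / (4.5850 − 4.3219) = 106.450 ms/bit.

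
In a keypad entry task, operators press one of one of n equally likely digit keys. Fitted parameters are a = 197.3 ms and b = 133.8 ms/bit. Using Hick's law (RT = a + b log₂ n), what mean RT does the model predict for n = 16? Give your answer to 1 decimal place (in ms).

732.5 ms

log₂(16) = 4 bits, so RT = 197.3 + 133.8 × 4 ≈ 732.500 ms.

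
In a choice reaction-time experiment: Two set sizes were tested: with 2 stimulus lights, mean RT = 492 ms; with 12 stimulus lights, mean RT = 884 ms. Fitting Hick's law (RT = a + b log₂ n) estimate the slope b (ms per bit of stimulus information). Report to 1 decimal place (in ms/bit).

151.6 ms/bit

The slope on a log₂ axis is (884 − 492) / (3.5850 − 1) = 151.646 ms/bit.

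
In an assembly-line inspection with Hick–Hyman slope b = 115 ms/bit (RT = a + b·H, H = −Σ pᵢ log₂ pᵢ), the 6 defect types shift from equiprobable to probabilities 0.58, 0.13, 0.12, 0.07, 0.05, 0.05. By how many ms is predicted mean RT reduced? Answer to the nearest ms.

Equiprobable entropy H₀ = log₂ 6 = 2.5850 bits.
Skewed entropy H = −Σ pᵢ log₂ pᵢ = 1.9063 bits.
ΔRT = b·(H₀ − H) = 115 × 0.6787 = 78.05 ms.

78 ms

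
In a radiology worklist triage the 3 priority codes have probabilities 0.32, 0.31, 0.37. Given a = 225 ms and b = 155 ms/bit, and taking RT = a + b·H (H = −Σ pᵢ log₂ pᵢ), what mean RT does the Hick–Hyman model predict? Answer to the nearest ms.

470 ms

Entropy contributions −pᵢ log₂ pᵢ: 0.5260, 0.5238, 0.5307; sum H = 1.5806 bits.
RT = a + bH = 225 + 155·1.5806 = 469.99 ms.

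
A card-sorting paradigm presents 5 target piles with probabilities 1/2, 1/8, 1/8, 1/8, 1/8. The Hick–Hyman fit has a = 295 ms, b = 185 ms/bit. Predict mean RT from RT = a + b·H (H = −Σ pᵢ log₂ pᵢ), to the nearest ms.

Each term −pᵢ log₂ pᵢ: 0.5·1 + 0.125·3 + 0.125·3 + 0.125·3 + 0.125·3; summed, H = 2.000 bits.
Mean RT = a + bH = 295 + 185·2.000 = 665.00 ms.

665 ms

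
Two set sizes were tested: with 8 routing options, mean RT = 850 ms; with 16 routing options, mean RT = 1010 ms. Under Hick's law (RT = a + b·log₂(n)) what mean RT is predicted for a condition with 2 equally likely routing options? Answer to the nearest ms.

530 ms

Solve the two-equation system in a and b:
  b = (1010 − 850) / (log₂ 16 − log₂ 8) = 160 / (4 − 3) = 160 ms/bit
  a = 850 − 160 × 3 = 370 ms
Then RT(2) = 370 + 160 × log₂ 2 = 370 + 160 × 1 ≈ 530.000 ms.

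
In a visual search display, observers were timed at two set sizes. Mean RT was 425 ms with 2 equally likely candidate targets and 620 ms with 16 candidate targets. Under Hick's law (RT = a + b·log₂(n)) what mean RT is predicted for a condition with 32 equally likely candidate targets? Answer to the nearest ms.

Fit slope and intercept:
  b = (620 − 425) / (log₂ 16 − log₂ 2) = 195 / (4 − 1) = 65 ms/bit
  a = 425 − 65 × 1 = 360 ms
Then RT(32) = 360 + 65 × log₂ 32 = 360 + 65 × 5 ≈ 685.000 ms.

685 ms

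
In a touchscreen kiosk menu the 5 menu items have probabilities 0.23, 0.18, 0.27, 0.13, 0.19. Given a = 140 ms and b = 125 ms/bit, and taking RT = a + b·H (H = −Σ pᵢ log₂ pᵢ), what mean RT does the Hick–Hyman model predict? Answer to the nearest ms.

Entropy contributions −pᵢ log₂ pᵢ: 0.4877, 0.4453, 0.5100, 0.3826, 0.4552; sum H = 2.2809 bits.
RT = a + bH = 140 + 125·2.2809 = 425.11 ms.

425 ms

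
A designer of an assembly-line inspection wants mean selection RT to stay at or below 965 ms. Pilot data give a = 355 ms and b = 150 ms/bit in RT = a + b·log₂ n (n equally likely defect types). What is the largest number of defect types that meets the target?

16

150·log₂ n ≤ 965 − 355 = 610, giving log₂ n ≤ 4.0667 and n ≤ 16.757. The largest whole number is 16.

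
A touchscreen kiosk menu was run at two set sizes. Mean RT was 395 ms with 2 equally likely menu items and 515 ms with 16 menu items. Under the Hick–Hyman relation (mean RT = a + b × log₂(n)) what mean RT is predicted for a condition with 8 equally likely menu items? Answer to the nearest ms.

475 ms

RT is linear in log₂ n, so two points fix the line:
  b = (515 − 395) / (log₂ 16 − log₂ 2) = 120 / (4 − 1) = 40 ms/bit
  a = 395 − 40 × 1 = 355 ms
Then RT(8) = 355 + 40 × log₂ 8 = 355 + 40 × 3 ≈ 475.000 ms.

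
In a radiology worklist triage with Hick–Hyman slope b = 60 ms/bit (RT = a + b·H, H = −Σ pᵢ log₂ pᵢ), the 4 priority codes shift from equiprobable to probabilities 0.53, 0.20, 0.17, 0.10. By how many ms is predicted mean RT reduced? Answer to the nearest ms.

The RT saving is b·ΔH. Equiprobable H₀ = log₂(4) = 2.0000 bits; with the given probabilities H = 1.7166 bits.
b·(H₀ − H) = 60 × (2.0000 − 1.7166) = 17.00 ms.

17 ms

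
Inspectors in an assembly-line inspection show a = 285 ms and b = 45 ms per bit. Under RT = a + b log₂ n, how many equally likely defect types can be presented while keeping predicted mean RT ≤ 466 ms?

16

Set 285 + 45·log₂ n ≤ 466 → log₂ n ≤ (466 − 285)/45 = 4.0222.
So n ≤ 2^4.0222 = 16.248; the largest integer n is 16.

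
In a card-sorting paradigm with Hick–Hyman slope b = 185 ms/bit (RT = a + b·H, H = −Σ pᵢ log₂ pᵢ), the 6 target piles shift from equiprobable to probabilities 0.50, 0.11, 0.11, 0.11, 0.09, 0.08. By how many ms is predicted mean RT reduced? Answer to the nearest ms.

The RT saving is b·ΔH. Equiprobable H₀ = log₂(6) = 2.5850 bits; with the given probabilities H = 2.1550 bits.
b·(H₀ − H) = 185 × (2.5850 − 2.1550) = 79.54 ms.

80 ms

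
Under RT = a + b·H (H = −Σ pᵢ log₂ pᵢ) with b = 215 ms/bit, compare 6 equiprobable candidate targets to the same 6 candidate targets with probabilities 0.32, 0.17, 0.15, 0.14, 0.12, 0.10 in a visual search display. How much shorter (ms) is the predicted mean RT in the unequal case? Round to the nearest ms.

The RT saving is b·ΔH. Equiprobable H₀ = log₂(6) = 2.5850 bits; with the given probabilities H = 2.4675 bits.
b·(H₀ − H) = 215 × (2.5850 − 2.4675) = 25.25 ms.

25 ms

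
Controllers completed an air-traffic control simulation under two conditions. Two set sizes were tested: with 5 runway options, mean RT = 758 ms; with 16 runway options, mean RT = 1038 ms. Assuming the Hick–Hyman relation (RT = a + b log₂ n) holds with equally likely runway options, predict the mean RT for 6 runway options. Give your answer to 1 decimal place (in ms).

801.9 ms

With log₂ n on the abscissa the relation is linear; from the two conditions:
  b = (1038 − 758) / (log₂ 16 − log₂ 5) = 280 / (4 − 2.3219) = 166.858 ms/bit
  a = 758 − 166.858 × 2.3219 = 370.567 ms
Then RT(6) = 370.567 + 166.858 × log₂ 6 = 370.567 + 166.858 × 2.5850 ≈ 801.889 ms.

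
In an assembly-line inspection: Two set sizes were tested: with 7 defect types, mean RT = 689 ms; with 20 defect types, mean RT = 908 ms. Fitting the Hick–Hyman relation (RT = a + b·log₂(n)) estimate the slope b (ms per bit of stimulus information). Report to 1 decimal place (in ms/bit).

b = (RT₂ − RT₁)/(log₂ n₂ − log₂ n₁) = (908 − 689)/(4.3219 − 2.8074) = 144.595 ms/bit.

144.6 ms/bit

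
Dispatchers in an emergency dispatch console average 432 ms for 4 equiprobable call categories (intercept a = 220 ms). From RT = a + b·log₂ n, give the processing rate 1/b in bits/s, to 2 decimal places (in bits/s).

9.43 bits/s

b = (432 − 220)/log₂ 4 = 212/2 = 106.000 ms per bit = 0.10600 s/bit; the reciprocal is 9.434 bits/s.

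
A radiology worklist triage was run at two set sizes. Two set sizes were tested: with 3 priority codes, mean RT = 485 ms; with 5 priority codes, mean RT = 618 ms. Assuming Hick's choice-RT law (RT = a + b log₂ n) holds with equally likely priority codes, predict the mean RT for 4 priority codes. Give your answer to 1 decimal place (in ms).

559.9 ms

Fit slope and intercept:
  b = (618 − 485) / (log₂ 5 − log₂ 3) = 133 / (2.3219 − 1.5850) = 180.470 ms/bit
  a = 485 − 180.470 × 1.5850 = 198.962 ms
Then RT(4) = 198.962 + 180.470 × log₂ 4 = 198.962 + 180.470 × 2 ≈ 559.902 ms.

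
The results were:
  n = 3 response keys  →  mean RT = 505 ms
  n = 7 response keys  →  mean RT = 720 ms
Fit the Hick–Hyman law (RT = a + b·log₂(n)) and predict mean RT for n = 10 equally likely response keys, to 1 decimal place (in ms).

RT is linear in log₂ n, so two points fix the line:
  b = (720 − 505) / (log₂ 7 − log₂ 3) = 215 / (2.8074 − 1.5850) = 175.885 ms/bit
  a = 505 − 175.885 × 1.5850 = 226.230 ms
Then RT(10) = 226.230 + 175.885 × log₂ 10 = 226.230 + 175.885 × 3.3219 ≈ 810.505 ms.

810.5 ms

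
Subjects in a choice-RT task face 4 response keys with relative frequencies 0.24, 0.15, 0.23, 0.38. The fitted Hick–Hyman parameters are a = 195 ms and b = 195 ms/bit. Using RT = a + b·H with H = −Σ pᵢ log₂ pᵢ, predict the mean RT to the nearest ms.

Entropy contributions −pᵢ log₂ pᵢ: 0.4941, 0.4105, 0.4877, 0.5305; sum H = 1.9228 bits.
RT = a + bH = 195 + 195·1.9228 = 569.95 ms.

570 ms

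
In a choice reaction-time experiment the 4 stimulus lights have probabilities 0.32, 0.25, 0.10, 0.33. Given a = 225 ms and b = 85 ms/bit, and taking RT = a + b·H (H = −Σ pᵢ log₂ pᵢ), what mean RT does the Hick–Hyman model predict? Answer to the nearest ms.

385 ms

H = 0.32·log₂(1/0.32) + 0.25·log₂(1/0.25) + 0.10·log₂(1/0.10) + 0.33·log₂(1/0.33) = 1.8860 bits.
RT = 225 + 85 × 1.8860 = 385.31 ms.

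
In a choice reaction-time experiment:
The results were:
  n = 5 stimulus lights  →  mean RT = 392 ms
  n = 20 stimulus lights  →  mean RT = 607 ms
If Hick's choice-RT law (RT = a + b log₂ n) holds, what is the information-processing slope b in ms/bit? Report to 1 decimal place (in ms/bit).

107.5 ms/bit

The slope on a log₂ axis is (607 − 392) / (4.3219 − 2.3219) = 107.500 ms/bit.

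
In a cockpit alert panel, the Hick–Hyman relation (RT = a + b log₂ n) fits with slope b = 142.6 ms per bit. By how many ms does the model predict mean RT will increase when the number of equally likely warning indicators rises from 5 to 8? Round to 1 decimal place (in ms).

The intercept a cancels: ΔRT = b·(log₂ n₂ − log₂ n₁) = b·log₂(n₂/n₁).
log₂(8) − log₂(5) = 3 − 2.3219 = 0.6781.
ΔRT = 142.6 × 0.6781 = 96.693 ms.

96.7 ms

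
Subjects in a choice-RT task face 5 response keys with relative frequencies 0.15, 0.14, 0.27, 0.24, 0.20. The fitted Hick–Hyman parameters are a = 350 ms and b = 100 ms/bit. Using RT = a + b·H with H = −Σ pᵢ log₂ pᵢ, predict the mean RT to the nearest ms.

578 ms

H = 0.15·log₂(1/0.15) + 0.14·log₂(1/0.14) + 0.27·log₂(1/0.27) + 0.24·log₂(1/0.24) + 0.20·log₂(1/0.20) = 2.2762 bits.
RT = 350 + 100 × 2.2762 = 577.62 ms.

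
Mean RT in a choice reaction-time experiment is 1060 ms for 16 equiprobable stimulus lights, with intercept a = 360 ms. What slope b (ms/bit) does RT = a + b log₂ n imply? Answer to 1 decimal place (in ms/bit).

b = (1060 − 360) / log₂(16) = 700 / 4 = 175.000 ms/bit.

175.0 ms/bit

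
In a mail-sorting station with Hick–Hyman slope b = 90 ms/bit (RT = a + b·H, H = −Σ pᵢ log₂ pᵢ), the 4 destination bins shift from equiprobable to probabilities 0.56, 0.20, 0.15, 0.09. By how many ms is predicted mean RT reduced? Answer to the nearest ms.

Equiprobable entropy H₀ = log₂ 4 = 2.0000 bits.
Skewed entropy H = −Σ pᵢ log₂ pᵢ = 1.6560 bits.
ΔRT = b·(H₀ − H) = 90 × 0.3440 = 30.96 ms.

31 ms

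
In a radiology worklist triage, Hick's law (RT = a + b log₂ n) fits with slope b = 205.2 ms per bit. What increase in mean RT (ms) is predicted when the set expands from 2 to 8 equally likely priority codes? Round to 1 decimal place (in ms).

410.4 ms

Only the slope matters, since a is common to both: ΔRT = b·log₂(n₂/n₁).
log₂(8) − log₂(2) = log₂(8/2) = log₂(4) = 2.
ΔRT = 205.2 × 2.0000 = 410.400 ms.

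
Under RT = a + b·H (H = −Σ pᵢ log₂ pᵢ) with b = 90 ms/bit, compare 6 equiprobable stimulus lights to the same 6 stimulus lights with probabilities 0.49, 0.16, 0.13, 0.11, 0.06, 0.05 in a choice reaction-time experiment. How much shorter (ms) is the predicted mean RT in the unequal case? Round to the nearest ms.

42 ms

The RT saving is b·ΔH. Equiprobable H₀ = log₂(6) = 2.5850 bits; with the given probabilities H = 2.1199 bits.
b·(H₀ − H) = 90 × (2.5850 − 2.1199) = 41.86 ms.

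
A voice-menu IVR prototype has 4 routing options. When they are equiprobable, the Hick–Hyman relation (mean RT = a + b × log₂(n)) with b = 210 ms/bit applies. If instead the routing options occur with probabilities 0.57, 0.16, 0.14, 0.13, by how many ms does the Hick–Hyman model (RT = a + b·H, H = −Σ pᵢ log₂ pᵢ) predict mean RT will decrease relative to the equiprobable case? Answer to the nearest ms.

70 ms

The RT saving is b·ΔH. Equiprobable H₀ = log₂(4) = 2.0000 bits; with the given probabilities H = 1.6650 bits.
b·(H₀ − H) = 210 × (2.0000 − 1.6650) = 70.35 ms.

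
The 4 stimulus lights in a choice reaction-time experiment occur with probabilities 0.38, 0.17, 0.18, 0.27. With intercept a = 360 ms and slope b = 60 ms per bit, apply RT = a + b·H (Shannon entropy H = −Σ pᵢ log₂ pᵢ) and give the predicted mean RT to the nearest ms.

475 ms

Entropy contributions −pᵢ log₂ pᵢ: 0.5305, 0.4346, 0.4453, 0.5100; sum H = 1.9204 bits.
RT = a + bH = 360 + 60·1.9204 = 475.22 ms.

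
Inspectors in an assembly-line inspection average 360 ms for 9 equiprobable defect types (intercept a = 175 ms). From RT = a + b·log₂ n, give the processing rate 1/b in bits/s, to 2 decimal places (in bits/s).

b = (360 − 175)/log₂ 9 = 185/3.1699 = 58.361 ms per bit = 0.05836 s/bit; the reciprocal is 17.135 bits/s.

17.13 bits/s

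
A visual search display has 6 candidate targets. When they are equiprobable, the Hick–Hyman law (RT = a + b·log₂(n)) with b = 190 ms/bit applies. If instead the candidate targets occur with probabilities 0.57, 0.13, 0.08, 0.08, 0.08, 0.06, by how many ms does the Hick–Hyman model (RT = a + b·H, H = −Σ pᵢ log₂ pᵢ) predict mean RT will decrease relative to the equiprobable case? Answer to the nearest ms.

Equiprobable entropy H₀ = log₂ 6 = 2.5850 bits.
Skewed entropy H = −Σ pᵢ log₂ pᵢ = 1.9630 bits.
ΔRT = b·(H₀ − H) = 190 × 0.6220 = 118.18 ms.

118 ms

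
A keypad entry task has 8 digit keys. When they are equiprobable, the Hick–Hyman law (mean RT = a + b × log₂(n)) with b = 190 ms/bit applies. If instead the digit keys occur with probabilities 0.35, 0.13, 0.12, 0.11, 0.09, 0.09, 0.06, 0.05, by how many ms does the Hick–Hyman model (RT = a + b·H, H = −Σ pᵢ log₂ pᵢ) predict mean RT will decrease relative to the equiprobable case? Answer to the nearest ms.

Equiprobable entropy H₀ = log₂ 8 = 3.0000 bits.
Skewed entropy H = −Σ pᵢ log₂ pᵢ = 2.7150 bits.
ΔRT = b·(H₀ − H) = 190 × 0.2850 = 54.14 ms.

54 ms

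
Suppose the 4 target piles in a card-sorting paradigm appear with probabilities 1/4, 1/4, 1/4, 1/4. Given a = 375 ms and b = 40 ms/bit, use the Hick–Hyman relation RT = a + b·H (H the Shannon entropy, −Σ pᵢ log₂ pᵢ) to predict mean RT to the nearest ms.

Each term −pᵢ log₂ pᵢ: 0.25·2 + 0.25·2 + 0.25·2 + 0.25·2; summed, H = 2.000 bits.
Mean RT = a + bH = 375 + 40·2.000 = 455.00 ms.

455 ms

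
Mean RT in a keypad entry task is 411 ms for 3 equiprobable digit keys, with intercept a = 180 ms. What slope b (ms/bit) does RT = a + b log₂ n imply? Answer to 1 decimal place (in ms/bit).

b = (411 − 180) / log₂(3) = 231 / 1.5850 = 145.745 ms/bit.

145.7 ms/bit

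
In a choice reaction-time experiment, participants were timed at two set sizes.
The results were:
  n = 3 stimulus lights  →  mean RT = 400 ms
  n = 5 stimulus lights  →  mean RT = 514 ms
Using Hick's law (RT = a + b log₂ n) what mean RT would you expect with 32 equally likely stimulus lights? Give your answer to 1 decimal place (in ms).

928.3 ms

RT is linear in log₂ n, so two points fix the line:
  b = (514 − 400) / (log₂ 5 − log₂ 3) = 114 / (2.3219 − 1.5850) = 154.688 ms/bit
  a = 400 − 154.688 × 1.5850 = 154.825 ms
Then RT(32) = 154.825 + 154.688 × log₂ 32 = 154.825 + 154.688 × 5 ≈ 928.267 ms.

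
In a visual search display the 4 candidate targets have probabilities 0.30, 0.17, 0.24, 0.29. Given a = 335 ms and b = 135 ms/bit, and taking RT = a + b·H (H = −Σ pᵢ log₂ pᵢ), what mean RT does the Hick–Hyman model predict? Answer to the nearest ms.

H = 0.30·log₂(1/0.30) + 0.17·log₂(1/0.17) + 0.24·log₂(1/0.24) + 0.29·log₂(1/0.29) = 1.9677 bits.
RT = 335 + 135 × 1.9677 = 600.64 ms.

601 ms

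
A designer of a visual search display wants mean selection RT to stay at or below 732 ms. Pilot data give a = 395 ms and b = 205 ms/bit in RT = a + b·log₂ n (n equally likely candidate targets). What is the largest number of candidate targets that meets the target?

3

Information budget: (732 − 395)/205 = 1.6439 bits, so n ≤ 2^1.6439 = 3.125 → at most 3.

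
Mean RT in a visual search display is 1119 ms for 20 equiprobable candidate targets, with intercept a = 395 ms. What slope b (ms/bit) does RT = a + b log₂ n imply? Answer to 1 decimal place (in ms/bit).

log₂(20) = 4.3219 bits.
b = (RT − a)/log₂ n = (1119 − 395) / 4.3219 = 167.518 ms/bit.

167.5 ms/bit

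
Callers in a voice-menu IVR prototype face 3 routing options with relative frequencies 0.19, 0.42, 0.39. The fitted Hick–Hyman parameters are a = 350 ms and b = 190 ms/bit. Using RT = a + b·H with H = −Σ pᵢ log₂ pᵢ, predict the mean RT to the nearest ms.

637 ms

H = 0.19·log₂(1/0.19) + 0.42·log₂(1/0.42) + 0.39·log₂(1/0.39) = 1.5107 bits.
RT = 350 + 190 × 1.5107 = 637.03 ms.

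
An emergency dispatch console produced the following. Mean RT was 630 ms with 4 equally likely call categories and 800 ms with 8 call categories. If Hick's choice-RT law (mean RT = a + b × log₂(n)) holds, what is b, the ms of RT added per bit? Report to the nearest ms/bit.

b = (RT₂ − RT₁)/(log₂ n₂ − log₂ n₁) = (800 − 630)/(3 − 2) = 170 ms/bit.

170 ms/bit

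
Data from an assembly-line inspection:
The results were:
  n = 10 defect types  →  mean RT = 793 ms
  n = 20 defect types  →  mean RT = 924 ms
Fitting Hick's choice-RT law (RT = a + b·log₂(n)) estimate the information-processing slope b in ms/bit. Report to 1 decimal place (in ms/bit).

b = (RT₂ − RT₁)/(log₂ n₂ − log₂ n₁) = (924 − 793)/(4.3219 − 3.3219) = 131.000 ms/bit.

131.0 ms/bit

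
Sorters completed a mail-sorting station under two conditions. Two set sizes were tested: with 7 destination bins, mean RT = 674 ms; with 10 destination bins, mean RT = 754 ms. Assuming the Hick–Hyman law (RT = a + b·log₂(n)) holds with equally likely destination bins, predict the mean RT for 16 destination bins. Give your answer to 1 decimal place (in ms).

859.4 ms

Solve the two-equation system in a and b:
  b = (754 − 674) / (log₂ 10 − log₂ 7) = 80 / (3.3219 − 2.8074) = 155.469 ms/bit
  a = 674 − 155.469 × 2.8074 = 237.544 ms
Then RT(16) = 237.544 + 155.469 × log₂ 16 = 237.544 + 155.469 × 4 ≈ 859.419 ms.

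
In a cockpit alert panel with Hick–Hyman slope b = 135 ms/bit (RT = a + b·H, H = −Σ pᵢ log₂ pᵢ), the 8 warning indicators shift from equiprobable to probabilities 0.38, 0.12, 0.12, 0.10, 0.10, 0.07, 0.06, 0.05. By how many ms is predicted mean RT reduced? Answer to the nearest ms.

46 ms

Equiprobable entropy H₀ = log₂ 8 = 3.0000 bits.
Skewed entropy H = −Σ pᵢ log₂ pᵢ = 2.6572 bits.
ΔRT = b·(H₀ − H) = 135 × 0.3428 = 46.28 ms.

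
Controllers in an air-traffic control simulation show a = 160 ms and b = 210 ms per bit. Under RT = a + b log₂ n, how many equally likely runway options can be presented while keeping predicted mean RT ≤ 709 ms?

Set 160 + 210·log₂ n ≤ 709 → log₂ n ≤ (709 − 160)/210 = 2.6143.
So n ≤ 2^2.6143 = 6.123; the largest integer n is 6.

6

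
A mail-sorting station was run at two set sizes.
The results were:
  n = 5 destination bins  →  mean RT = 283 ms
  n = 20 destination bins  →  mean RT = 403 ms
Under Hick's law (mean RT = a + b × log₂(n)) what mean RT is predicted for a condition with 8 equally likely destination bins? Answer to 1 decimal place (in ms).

323.7 ms

Solve the two-equation system in a and b:
  b = (403 − 283) / (log₂ 20 − log₂ 5) = 120 / (4.3219 − 2.3219) = 60.000 ms/bit
  a = 283 − 60.000 × 2.3219 = 143.684 ms
Then RT(8) = 143.684 + 60.000 × log₂ 8 = 143.684 + 60.000 × 3 ≈ 323.684 ms.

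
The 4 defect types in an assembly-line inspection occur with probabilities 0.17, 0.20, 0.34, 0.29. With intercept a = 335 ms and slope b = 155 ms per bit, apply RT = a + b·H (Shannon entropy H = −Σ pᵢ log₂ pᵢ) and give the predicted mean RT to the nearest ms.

637 ms

H = 0.17·log₂(1/0.17) + 0.20·log₂(1/0.20) + 0.34·log₂(1/0.34) + 0.29·log₂(1/0.29) = 1.9461 bits.
RT = 335 + 155 × 1.9461 = 636.64 ms.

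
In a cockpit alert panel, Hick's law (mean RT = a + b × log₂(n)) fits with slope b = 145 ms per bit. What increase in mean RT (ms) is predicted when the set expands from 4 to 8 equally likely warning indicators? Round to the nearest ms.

ΔRT = (a + b log₂ n₂) − (a + b log₂ n₁) = b·(log₂ n₂ − log₂ n₁).
log₂(8) − log₂(4) = log₂(8/4) = log₂(2) = 1.
ΔRT = 145 × 1.0000 = 145.000 ms.

145 ms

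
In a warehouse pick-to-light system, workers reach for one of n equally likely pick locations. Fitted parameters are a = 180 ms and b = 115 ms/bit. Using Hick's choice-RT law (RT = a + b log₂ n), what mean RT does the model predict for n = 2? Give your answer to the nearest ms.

295 ms

log₂(2) = 1 bits, so RT = 180 + 115 × 1 ≈ 295.000 ms.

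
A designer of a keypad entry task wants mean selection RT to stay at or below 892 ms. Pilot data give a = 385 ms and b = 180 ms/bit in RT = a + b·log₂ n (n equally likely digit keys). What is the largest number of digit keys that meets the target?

180·log₂ n ≤ 892 − 385 = 507, giving log₂ n ≤ 2.8167 and n ≤ 7.045. The largest whole number is 7.

7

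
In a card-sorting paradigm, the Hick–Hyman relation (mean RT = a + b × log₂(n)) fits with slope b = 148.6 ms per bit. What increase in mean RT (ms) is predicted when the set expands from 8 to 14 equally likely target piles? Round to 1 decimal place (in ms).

120.0 ms

The intercept a cancels: ΔRT = b·(log₂ n₂ − log₂ n₁) = b·log₂(n₂/n₁).
log₂(14) − log₂(8) = 3.8074 − 3 = 0.8074.
ΔRT = 148.6 × 0.8074 = 119.973 ms.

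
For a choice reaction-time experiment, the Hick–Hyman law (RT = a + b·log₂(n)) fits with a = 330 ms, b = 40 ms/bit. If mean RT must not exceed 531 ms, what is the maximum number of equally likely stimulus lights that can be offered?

Set 330 + 40·log₂ n ≤ 531 → log₂ n ≤ (531 − 330)/40 = 5.0250.
So n ≤ 2^5.0250 = 32.559; the largest integer n is 32.

32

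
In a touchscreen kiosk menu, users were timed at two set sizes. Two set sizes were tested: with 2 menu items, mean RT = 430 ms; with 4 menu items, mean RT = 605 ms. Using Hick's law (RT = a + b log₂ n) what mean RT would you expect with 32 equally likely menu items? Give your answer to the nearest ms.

Fit slope and intercept:
  b = (605 − 430) / (log₂ 4 − log₂ 2) = 175 / (2 − 1) = 175 ms/bit
  a = 430 − 175 × 1 = 255 ms
Then RT(32) = 255 + 175 × log₂ 32 = 255 + 175 × 5 ≈ 1130.000 ms.

1130 ms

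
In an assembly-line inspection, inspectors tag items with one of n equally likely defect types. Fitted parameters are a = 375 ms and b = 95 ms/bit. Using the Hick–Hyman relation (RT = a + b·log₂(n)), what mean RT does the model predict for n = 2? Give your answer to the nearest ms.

470 ms

log₂(2) = 1 bits, so RT = 375 + 95 × 1 ≈ 470.000 ms.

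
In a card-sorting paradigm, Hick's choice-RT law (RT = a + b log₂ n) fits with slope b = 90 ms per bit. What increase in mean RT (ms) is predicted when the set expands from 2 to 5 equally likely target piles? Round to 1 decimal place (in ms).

ΔRT = (a + b log₂ n₂) − (a + b log₂ n₁) = b·(log₂ n₂ − log₂ n₁).
log₂(5) − log₂(2) = 2.3219 − 1 = 1.3219.
ΔRT = 90 × 1.3219 = 118.974 ms.

119.0 ms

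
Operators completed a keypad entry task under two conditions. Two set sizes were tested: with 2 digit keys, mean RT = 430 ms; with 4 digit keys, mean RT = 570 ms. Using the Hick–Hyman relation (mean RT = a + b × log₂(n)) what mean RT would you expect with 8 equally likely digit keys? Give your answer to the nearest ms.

RT is linear in log₂ n, so two points fix the line:
  b = (570 − 430) / (log₂ 4 − log₂ 2) = 140 / (2 − 1) = 140 ms/bit
  a = 430 − 140 × 1 = 290 ms
Then RT(8) = 290 + 140 × log₂ 8 = 290 + 140 × 3 ≈ 710.000 ms.

710 ms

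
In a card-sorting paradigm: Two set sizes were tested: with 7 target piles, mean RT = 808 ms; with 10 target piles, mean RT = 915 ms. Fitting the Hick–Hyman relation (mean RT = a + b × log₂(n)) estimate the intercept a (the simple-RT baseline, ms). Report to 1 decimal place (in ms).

The slope on a log₂ axis is (915 − 808) / (3.3219 − 2.8074) = 207.939 ms/bit.
a = RT₁ − b·log₂ n₁ = 808 − 207.939 × 2.8074 = 224.241 ms.

224.2 ms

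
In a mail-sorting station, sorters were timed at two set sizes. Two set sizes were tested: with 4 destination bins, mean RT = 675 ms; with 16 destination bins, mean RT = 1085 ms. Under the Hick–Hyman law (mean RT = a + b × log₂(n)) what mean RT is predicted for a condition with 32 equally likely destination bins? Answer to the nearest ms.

1290 ms

Solve the two-equation system in a and b:
  b = (1085 − 675) / (log₂ 16 − log₂ 4) = 410 / (4 − 2) = 205 ms/bit
  a = 675 − 205 × 2 = 265 ms
Then RT(32) = 265 + 205 × log₂ 32 = 265 + 205 × 5 ≈ 1290.000 ms.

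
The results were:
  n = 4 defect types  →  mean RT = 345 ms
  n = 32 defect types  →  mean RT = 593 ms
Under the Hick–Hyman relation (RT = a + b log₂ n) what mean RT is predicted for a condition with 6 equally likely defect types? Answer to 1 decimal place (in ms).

RT is linear in log₂ n, so two points fix the line:
  b = (593 − 345) / (log₂ 32 − log₂ 4) = 248 / (5 − 2) = 82.667 ms/bit
  a = 345 − 82.667 × 2 = 179.667 ms
Then RT(6) = 179.667 + 82.667 × log₂ 6 = 179.667 + 82.667 × 2.5850 ≈ 393.357 ms.

393.4 ms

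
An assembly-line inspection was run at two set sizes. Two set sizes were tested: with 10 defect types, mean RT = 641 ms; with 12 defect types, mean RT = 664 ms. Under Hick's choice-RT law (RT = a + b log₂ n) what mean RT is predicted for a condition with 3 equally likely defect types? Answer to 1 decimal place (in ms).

Solve the two-equation system in a and b:
  b = (664 − 641) / (log₂ 12 − log₂ 10) = 23 / (3.5850 − 3.3219) = 87.441 ms/bit
  a = 641 − 87.441 × 3.3219 = 350.527 ms
Then RT(3) = 350.527 + 87.441 × log₂ 3 = 350.527 + 87.441 × 1.5850 ≈ 489.118 ms.

489.1 ms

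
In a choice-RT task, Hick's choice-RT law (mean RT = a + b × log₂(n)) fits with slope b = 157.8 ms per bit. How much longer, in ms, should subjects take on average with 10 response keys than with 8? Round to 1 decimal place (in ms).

Only the slope matters, since a is common to both: ΔRT = b·log₂(n₂/n₁).
log₂(10) − log₂(8) = 3.3219 − 3 = 0.3219.
ΔRT = 157.8 × 0.3219 = 50.800 ms.

50.8 ms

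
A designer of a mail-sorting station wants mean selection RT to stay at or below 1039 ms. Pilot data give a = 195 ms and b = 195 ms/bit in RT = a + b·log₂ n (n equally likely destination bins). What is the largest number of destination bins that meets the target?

20

Set 195 + 195·log₂ n ≤ 1039 → log₂ n ≤ (1039 − 195)/195 = 4.3282.
So n ≤ 2^4.3282 = 20.087; the largest integer n is 20.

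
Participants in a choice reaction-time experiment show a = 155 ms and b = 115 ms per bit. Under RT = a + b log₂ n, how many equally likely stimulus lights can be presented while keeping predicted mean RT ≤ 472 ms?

6

Set 155 + 115·log₂ n ≤ 472 → log₂ n ≤ (472 − 155)/115 = 2.7565.
So n ≤ 2^2.7565 = 6.758; the largest integer n is 6.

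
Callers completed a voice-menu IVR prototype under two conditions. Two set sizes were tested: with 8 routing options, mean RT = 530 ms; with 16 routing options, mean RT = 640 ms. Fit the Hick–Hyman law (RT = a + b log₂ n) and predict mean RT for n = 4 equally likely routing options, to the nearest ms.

420 ms

Solve the two-equation system in a and b:
  b = (640 − 530) / (log₂ 16 − log₂ 8) = 110 / (4 − 3) = 110 ms/bit
  a = 530 − 110 × 3 = 200 ms
Then RT(4) = 200 + 110 × log₂ 4 = 200 + 110 × 2 ≈ 420.000 ms.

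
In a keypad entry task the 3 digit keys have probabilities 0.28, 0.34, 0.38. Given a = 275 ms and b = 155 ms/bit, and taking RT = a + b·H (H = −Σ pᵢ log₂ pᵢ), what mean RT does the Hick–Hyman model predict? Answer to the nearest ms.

Entropy contributions −pᵢ log₂ pᵢ: 0.5142, 0.5292, 0.5305; sum H = 1.5738 bits.
RT = a + bH = 275 + 155·1.5738 = 518.95 ms.

519 ms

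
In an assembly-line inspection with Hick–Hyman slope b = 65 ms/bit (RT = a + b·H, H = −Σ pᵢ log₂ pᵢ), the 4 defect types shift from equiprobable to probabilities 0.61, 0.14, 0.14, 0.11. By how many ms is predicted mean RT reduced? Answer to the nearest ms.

The RT saving is b·ΔH. Equiprobable H₀ = log₂(4) = 2.0000 bits; with the given probabilities H = 1.5795 bits.
b·(H₀ − H) = 65 × (2.0000 − 1.5795) = 27.33 ms.

27 ms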